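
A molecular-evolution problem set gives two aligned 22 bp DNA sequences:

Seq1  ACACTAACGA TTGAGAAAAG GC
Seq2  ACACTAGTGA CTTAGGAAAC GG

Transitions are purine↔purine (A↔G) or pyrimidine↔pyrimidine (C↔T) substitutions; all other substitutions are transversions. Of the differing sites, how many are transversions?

3

The sequences differ at positions 7 (A/G, transition), 8 (C/T, transition), 11 (T/C, transition), 13 (G/T, transversion), 16 (A/G, transition), 20 (G/C, transversion), 22 (C/G, transversion).
Of the 7 differences, 4 transitions and 3 transversions, so the answer is 3.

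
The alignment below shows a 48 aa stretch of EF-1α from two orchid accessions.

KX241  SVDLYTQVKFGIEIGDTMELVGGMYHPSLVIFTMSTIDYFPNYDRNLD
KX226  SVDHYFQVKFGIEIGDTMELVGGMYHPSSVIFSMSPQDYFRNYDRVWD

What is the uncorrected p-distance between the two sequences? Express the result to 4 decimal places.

0.1875

Differing sites — 4:L/H; 6:T/F; 29:L/S; 33:T/S; 36:T/P; 37:I/Q; 41:P/R; 46:N/V; 47:L/W.
There are 9 differences over 48 sites, so p = 9/48 = 0.1875.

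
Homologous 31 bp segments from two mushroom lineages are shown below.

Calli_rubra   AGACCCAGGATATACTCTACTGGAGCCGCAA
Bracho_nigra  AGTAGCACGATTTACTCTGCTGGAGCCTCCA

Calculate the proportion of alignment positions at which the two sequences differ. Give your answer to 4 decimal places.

0.2581

Differing sites — 3:A/T; 4:C/A; 5:C/G; 8:G/C; 12:A/T; 19:A/G; 28:G/T; 30:A/C.
There are 8 differences over 31 sites, so p = 8/31 = 0.2581.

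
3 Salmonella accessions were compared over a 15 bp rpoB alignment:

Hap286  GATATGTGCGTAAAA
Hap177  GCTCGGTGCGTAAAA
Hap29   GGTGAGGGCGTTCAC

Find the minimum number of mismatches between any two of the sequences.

Pairwise Hamming distances:
  Hap286 vs Hap177: 3
  Hap286 vs Hap29: 7
  Hap177 vs Hap29: 7
The smallest is 3, between Hap286 and Hap177.

3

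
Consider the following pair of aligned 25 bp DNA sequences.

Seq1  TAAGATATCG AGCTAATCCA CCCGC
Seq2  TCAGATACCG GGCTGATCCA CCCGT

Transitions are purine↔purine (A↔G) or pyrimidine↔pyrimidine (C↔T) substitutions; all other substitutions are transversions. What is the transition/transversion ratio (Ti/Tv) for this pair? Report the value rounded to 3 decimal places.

4.000

Differing sites — 2:A/C (Tv); 8:T/C (Ti); 11:A/G (Ti); 15:A/G (Ti); 25:C/T (Ti).
Of the 5 differences, 4 transitions and 1 transversion, so Ti/Tv = 4/1 = 4.000.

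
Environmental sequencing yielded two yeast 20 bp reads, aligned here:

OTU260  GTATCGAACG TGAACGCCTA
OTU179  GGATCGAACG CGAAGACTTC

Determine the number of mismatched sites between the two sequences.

6

Mismatches occur at site 2 (T↔G), site 11 (T↔C), site 15 (C↔G), site 16 (G↔A), site 18 (C↔T), site 20 (A↔C).
That gives 6 mismatches out of 20 aligned sites, so the Hamming distance is 6.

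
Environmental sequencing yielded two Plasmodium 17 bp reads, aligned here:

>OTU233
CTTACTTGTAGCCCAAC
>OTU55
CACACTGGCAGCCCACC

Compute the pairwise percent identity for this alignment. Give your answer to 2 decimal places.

70.59%

Mismatches occur at site 2 (T↔A), site 3 (T↔C), site 7 (T↔G), site 9 (T↔C), site 16 (A↔C).
12 of the 17 sites match, so the percent identity is 12/17 × 100 = 70.59%.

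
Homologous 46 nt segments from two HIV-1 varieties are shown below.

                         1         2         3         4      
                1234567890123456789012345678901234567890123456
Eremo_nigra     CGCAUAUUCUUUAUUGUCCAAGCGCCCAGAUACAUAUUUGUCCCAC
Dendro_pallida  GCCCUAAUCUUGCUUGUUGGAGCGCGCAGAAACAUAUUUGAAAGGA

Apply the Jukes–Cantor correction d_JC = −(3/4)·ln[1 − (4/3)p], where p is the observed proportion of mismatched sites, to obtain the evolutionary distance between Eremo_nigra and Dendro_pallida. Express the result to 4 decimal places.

0.5091

Differing sites — 1:C/G; 2:G/C; 4:A/C; 7:U/A; 12:U/G; 13:A/C; 18:C/U; 19:C/G; 20:A/G; 26:C/G; 31:U/A; 41:U/A; 42:C/A; 43:C/A; 44:C/G; 45:A/G; 46:C/A.
p = 17/46 = 0.369565.
d = −0.75 · ln(1 − (4/3)·0.369565) = −0.75 · ln(0.507247) = −0.75 · (-0.678757) = 0.5091.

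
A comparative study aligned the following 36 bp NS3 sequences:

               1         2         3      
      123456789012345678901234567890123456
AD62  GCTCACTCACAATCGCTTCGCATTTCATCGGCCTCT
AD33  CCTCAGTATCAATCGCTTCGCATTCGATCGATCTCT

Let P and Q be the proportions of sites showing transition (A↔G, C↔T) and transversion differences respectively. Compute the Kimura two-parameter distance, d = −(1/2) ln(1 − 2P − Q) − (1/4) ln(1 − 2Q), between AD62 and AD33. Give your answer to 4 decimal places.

0.2637

The sequences differ at positions 1 (G/C, transversion), 6 (C/G, transversion), 8 (C/A, transversion), 9 (A/T, transversion), 25 (T/C, transition), 26 (C/G, transversion), 31 (G/A, transition), 32 (C/T, transition).
Of the 8 differences, 3 transitions and 5 transversions over 36 sites: P = 3/36 = 0.083333, Q = 5/36 = 0.138889.
d = −0.5·ln(0.694445) − 0.25·ln(0.722222) = −0.5·(-0.364642) − 0.25·(-0.325423) = 0.2637.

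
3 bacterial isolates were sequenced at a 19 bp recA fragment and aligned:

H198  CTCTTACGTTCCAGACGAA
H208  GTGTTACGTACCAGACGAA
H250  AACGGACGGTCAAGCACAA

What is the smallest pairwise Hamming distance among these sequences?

Pairwise Hamming distances:
  H198 vs H208: 3
  H198 vs H250: 9
  H208 vs H250: 11
The smallest is 3, between H198 and H208.

3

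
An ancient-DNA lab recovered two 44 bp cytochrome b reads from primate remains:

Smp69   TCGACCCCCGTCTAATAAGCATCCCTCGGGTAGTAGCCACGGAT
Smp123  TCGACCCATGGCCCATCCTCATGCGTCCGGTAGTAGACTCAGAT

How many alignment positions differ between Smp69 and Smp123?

Differing sites — 8:C/A; 9:C/T; 11:T/G; 13:T/C; 14:A/C; 17:A/C; 18:A/C; 19:G/T; 23:C/G; 25:C/G; 28:G/C; 37:C/A; 39:A/T; 41:G/A.
That gives 14 mismatches out of 44 aligned sites, so the Hamming distance is 14.

14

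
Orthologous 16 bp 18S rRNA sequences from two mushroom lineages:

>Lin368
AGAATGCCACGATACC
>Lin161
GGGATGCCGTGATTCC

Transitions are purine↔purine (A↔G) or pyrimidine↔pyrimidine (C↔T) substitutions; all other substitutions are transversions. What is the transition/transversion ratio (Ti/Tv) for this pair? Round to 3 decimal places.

4.000

Differing sites — 1:A/G (Ti); 3:A/G (Ti); 9:A/G (Ti); 10:C/T (Ti); 14:A/T (Tv).
Of the 5 differences, 4 transitions and 1 transversion, so Ti/Tv = 4/1 = 4.000.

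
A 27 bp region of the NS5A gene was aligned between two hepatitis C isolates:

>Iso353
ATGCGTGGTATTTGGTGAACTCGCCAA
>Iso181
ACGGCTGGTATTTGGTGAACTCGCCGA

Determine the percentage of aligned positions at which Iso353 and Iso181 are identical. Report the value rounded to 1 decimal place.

85.2%

Differing sites — 2:T/C; 4:C/G; 5:G/C; 26:A/G.
23 of the 27 sites match, so the percent identity is 23/27 × 100 = 85.2%.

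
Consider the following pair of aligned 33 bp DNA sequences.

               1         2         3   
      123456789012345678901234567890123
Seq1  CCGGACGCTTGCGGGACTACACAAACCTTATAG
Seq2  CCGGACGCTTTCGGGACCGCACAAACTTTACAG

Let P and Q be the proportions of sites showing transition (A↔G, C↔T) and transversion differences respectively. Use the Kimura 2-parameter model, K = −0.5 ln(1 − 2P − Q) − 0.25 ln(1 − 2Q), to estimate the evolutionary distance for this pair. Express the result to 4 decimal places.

Differing sites — 11:G/T (Tv); 18:T/C (Ti); 19:A/G (Ti); 27:C/T (Ti); 31:T/C (Ti).
Of the 5 differences, 4 transitions and 1 transversion over 33 sites: P = 4/33 = 0.121212, Q = 1/33 = 0.030303.
d = −0.5·ln(0.727273) − 0.25·ln(0.939394) = −0.5·(-0.318453) − 0.25·(-0.062520) = 0.1749.

0.1749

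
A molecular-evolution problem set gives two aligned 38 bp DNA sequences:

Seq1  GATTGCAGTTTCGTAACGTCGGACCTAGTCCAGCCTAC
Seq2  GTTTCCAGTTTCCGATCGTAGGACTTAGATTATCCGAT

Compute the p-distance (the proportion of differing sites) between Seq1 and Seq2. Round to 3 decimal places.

Differing sites — 2:A/T; 5:G/C; 13:G/C; 14:T/G; 16:A/T; 20:C/A; 25:C/T; 29:T/A; 30:C/T; 31:C/T; 33:G/T; 36:T/G; 38:C/T.
There are 13 differences over 38 sites, so p = 13/38 = 0.342.

0.342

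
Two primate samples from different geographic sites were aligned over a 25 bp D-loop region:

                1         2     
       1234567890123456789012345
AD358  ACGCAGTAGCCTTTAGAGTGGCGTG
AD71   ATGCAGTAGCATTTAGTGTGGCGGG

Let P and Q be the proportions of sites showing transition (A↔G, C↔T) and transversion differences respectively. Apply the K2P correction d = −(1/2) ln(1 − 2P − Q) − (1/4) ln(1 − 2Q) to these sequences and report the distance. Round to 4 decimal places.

0.1802

Differing sites — 2:C/T (Ti); 11:C/A (Tv); 17:A/T (Tv); 24:T/G (Tv).
Of the 4 differences, 1 transition and 3 transversions over 25 sites: P = 1/25 = 0.040000, Q = 3/25 = 0.120000.
d = −0.5·ln(0.800000) − 0.25·ln(0.760000) = −0.5·(-0.223144) − 0.25·(-0.274437) = 0.1802.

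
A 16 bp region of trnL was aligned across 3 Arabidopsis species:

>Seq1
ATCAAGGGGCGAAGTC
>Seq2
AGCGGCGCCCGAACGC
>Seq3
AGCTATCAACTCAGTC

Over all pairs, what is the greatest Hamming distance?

Pairwise Hamming distances:
  Seq1 vs Seq2: 8
  Seq1 vs Seq3: 8
  Seq2 vs Seq3: 10
The largest is 10, between Seq2 and Seq3.

10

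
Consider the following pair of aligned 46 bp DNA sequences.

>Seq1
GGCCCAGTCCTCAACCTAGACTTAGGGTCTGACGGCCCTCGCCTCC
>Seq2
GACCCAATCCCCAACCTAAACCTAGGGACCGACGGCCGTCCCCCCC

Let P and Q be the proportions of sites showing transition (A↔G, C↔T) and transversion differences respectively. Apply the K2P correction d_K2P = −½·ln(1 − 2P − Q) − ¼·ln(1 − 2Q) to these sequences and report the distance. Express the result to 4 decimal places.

The sequences differ at positions 2 (G/A, transition), 7 (G/A, transition), 11 (T/C, transition), 19 (G/A, transition), 22 (T/C, transition), 28 (T/A, transversion), 30 (T/C, transition), 38 (C/G, transversion), 41 (G/C, transversion), 44 (T/C, transition).
Of the 10 differences, 7 transitions and 3 transversions over 46 sites: P = 7/46 = 0.152174, Q = 3/46 = 0.065217.
d = −0.5·ln(0.630435) − 0.25·ln(0.869566) = −0.5·(-0.461345) − 0.25·(-0.139761) = 0.2656.

0.2656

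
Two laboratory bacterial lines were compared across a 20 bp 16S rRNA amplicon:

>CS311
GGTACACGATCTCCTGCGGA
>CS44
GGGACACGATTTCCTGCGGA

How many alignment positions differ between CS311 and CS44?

Mismatches occur at site 3 (T→G), site 11 (C→T).
That gives 2 mismatches out of 20 aligned sites, so the Hamming distance is 2.

2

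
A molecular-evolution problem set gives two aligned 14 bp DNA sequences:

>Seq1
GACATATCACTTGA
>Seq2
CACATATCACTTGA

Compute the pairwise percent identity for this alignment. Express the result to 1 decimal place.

92.9%

The sequences differ at position 1 (G/C).
13 of the 14 sites match, so the percent identity is 13/14 × 100 = 92.9%.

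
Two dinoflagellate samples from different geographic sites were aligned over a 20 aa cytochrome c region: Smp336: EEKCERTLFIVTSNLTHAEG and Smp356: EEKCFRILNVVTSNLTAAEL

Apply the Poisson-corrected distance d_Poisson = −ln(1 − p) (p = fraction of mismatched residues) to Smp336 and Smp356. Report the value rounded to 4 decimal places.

0.3567

Mismatches occur at site 5 (E→F), site 7 (T→I), site 9 (F→N), site 10 (I→V), site 17 (H→A), site 20 (G→L).
p = 6/20 = 0.300000.
d = −ln(1 − 0.300000) = −ln(0.700000) = 0.3567.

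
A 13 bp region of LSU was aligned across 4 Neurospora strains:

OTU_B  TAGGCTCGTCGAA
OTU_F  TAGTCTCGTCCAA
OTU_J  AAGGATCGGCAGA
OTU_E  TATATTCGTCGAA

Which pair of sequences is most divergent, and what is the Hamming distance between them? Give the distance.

Pairwise Hamming distances:
  OTU_B vs OTU_F: 2
  OTU_B vs OTU_J: 5
  OTU_B vs OTU_E: 3
  OTU_F vs OTU_J: 6
  OTU_F vs OTU_E: 4
  OTU_J vs OTU_E: 7
The largest is 7, between OTU_J and OTU_E.

7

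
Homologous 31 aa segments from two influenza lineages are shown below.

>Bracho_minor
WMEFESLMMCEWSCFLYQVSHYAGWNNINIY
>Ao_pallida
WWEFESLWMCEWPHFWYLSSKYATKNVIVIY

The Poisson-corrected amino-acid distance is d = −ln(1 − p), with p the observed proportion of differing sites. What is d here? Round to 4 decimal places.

The sequences differ at positions 2 (M/W), 8 (M/W), 13 (S/P), 14 (C/H), 16 (L/W), 18 (Q/L), 19 (V/S), 21 (H/K), 24 (G/T), 25 (W/K), 27 (N/V), 29 (N/V).
p = 12/31 = 0.387097.
d = −ln(1 − 0.387097) = −ln(0.612903) = 0.4895.

0.4895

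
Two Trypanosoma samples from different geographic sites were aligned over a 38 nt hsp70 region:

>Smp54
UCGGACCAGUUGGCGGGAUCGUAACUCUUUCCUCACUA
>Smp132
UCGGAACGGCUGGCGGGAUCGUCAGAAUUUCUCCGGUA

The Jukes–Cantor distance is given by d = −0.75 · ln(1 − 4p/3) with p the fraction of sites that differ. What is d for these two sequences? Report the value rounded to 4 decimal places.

Differing sites — 6:C/A; 8:A/G; 10:U/C; 23:A/C; 25:C/G; 26:U/A; 27:C/A; 32:C/U; 33:U/C; 35:A/G; 36:C/G.
p = 11/38 = 0.289474.
d = −0.75 · ln(1 − (4/3)·0.289474) = −0.75 · ln(0.614035) = −0.75 · (-0.487703) = 0.3658.

0.3658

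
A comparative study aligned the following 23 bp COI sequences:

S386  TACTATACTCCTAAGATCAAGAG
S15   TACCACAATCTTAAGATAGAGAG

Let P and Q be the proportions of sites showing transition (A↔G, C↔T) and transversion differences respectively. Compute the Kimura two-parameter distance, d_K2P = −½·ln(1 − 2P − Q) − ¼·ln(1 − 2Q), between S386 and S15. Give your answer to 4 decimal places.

0.3330

The sequences differ at positions 4 (T/C, transition), 6 (T/C, transition), 8 (C/A, transversion), 11 (C/T, transition), 18 (C/A, transversion), 19 (A/G, transition).
Of the 6 differences, 4 transitions and 2 transversions over 23 sites: P = 4/23 = 0.173913, Q = 2/23 = 0.086957.
d = −0.5·ln(0.565217) − 0.25·ln(0.826086) = −0.5·(-0.570546) − 0.25·(-0.191056) = 0.3330.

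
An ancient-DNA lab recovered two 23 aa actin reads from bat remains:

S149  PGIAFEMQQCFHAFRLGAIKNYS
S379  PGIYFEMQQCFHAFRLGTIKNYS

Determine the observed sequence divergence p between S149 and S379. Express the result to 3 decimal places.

0.087

Differing sites — 4:A/Y; 18:A/T.
There are 2 differences over 23 sites, so p = 2/23 = 0.087.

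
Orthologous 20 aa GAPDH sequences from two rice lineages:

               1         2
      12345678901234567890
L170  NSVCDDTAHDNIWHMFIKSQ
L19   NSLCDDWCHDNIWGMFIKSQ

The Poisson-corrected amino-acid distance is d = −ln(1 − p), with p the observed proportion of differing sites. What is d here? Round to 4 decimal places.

The sequences differ at positions 3 (V/L), 7 (T/W), 8 (A/C), 14 (H/G).
p = 4/20 = 0.200000.
d = −ln(1 − 0.200000) = −ln(0.800000) = 0.2231.

0.2231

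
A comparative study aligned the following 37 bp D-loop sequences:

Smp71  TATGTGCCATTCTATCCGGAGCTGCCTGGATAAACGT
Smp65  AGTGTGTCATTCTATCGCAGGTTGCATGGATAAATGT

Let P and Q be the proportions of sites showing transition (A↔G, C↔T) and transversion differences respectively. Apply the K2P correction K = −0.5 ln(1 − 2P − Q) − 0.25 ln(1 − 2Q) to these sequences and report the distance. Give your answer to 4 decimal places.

Mismatches occur at site 1 (T→A, transversion), site 2 (A→G, transition), site 7 (C→T, transition), site 17 (C→G, transversion), site 18 (G→C, transversion), site 19 (G→A, transition), site 20 (A→G, transition), site 22 (C→T, transition), site 26 (C→A, transversion), site 35 (C→T, transition).
Of the 10 differences, 6 transitions and 4 transversions over 37 sites: P = 6/37 = 0.162162, Q = 4/37 = 0.108108.
d = −0.5·ln(0.567568) − 0.25·ln(0.783784) = −0.5·(-0.566395) − 0.25·(-0.243622) = 0.3441.

0.3441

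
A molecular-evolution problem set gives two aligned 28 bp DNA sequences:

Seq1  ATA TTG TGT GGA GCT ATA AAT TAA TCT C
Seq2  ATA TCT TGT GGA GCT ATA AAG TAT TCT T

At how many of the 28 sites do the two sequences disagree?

Mismatches occur at site 5 (T/C), site 6 (G/T), site 21 (T/G), site 24 (A/T), site 28 (C/T).
That gives 5 mismatches out of 28 aligned sites, so the Hamming distance is 5.

5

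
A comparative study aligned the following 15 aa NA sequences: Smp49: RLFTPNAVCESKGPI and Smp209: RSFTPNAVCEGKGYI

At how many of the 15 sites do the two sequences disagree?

Mismatches occur at site 2 (L↔S), site 11 (S↔G), site 14 (P↔Y).
That gives 3 mismatches out of 15 aligned sites, so the Hamming distance is 3.

3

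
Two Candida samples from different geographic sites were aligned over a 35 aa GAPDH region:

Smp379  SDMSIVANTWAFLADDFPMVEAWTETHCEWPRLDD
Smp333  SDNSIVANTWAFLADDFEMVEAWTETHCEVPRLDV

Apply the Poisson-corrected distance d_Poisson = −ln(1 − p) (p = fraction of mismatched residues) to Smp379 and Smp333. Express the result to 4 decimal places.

0.1214

Mismatches occur at site 3 (M↔N), site 18 (P↔E), site 30 (W↔V), site 35 (D↔V).
p = 4/35 = 0.114286.
d = −ln(1 − 0.114286) = −ln(0.885714) = 0.1214.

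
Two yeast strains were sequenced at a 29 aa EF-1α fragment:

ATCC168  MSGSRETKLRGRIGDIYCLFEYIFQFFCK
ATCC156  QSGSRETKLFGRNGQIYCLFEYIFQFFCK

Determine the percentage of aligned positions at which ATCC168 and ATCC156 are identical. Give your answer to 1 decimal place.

86.2%

Differing sites — 1:M/Q; 10:R/F; 13:I/N; 15:D/Q.
25 of the 29 sites match, so the percent identity is 25/29 × 100 = 86.2%.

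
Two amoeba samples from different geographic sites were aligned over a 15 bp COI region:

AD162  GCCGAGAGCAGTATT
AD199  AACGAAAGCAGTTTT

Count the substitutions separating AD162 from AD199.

Mismatches occur at site 1 (G/A), site 2 (C/A), site 6 (G/A), site 13 (A/T).
That gives 4 mismatches out of 15 aligned sites, so the Hamming distance is 4.

4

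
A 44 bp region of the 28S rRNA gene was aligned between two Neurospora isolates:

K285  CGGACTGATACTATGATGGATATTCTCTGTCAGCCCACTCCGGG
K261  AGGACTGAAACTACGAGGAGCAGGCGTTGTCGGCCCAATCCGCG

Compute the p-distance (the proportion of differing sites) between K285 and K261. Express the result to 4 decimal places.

Mismatches occur at site 1 (C↔A), site 9 (T↔A), site 14 (T↔C), site 17 (T↔G), site 19 (G↔A), site 20 (A↔G), site 21 (T↔C), site 23 (T↔G), site 24 (T↔G), site 26 (T↔G), site 27 (C↔T), site 32 (A↔G), site 38 (C↔A), site 43 (G↔C).
There are 14 differences over 44 sites, so p = 14/44 = 0.3182.

0.3182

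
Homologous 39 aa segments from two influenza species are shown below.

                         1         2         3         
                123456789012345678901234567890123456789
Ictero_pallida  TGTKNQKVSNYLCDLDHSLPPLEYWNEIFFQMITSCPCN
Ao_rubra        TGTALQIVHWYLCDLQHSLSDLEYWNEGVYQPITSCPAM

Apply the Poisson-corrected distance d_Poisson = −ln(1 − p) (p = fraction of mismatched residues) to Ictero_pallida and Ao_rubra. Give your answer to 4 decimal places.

Mismatches occur at site 4 (K/A), site 5 (N/L), site 7 (K/I), site 9 (S/H), site 10 (N/W), site 16 (D/Q), site 20 (P/S), site 21 (P/D), site 28 (I/G), site 29 (F/V), site 30 (F/Y), site 32 (M/P), site 38 (C/A), site 39 (N/M).
p = 14/39 = 0.358974.
d = −ln(1 − 0.358974) = −ln(0.641026) = 0.4447.

0.4447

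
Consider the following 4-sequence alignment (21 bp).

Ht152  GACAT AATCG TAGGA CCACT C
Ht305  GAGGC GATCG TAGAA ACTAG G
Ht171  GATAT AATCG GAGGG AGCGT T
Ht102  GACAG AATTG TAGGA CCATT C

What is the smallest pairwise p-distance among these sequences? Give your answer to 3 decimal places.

Pairwise Hamming distances:
  Ht152 vs Ht305: 10
  Ht152 vs Ht171: 8
  Ht152 vs Ht102: 3
  Ht305 vs Ht171: 12
  Ht305 vs Ht102: 11
  Ht171 vs Ht102: 10
The smallest is 3 mismatches, between Ht152 and Ht102; p = 3/21 = 0.143.

0.143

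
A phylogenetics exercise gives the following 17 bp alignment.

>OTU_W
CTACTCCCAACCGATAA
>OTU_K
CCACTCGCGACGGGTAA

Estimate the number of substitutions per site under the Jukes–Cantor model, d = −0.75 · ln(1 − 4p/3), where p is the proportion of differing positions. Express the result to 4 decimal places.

The sequences differ at positions 2 (T/C), 7 (C/G), 9 (A/G), 12 (C/G), 14 (A/G).
p = 5/17 = 0.294118.
d = −0.75 · ln(1 − (4/3)·0.294118) = −0.75 · ln(0.607843) = −0.75 · (-0.497839) = 0.3734.

0.3734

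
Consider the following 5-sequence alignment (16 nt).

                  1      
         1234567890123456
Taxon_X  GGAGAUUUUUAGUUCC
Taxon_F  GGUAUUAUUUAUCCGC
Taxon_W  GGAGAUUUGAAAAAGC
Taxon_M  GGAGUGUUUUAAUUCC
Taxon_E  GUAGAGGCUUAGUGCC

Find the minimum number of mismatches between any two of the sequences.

Pairwise Hamming distances:
  Taxon_X vs Taxon_F: 8
  Taxon_X vs Taxon_W: 6
  Taxon_X vs Taxon_M: 3
  Taxon_X vs Taxon_E: 5
  Taxon_F vs Taxon_W: 9
  Taxon_F vs Taxon_M: 8
  Taxon_F vs Taxon_E: 11
  Taxon_W vs Taxon_M: 7
  Taxon_W vs Taxon_E: 10
  Taxon_M vs Taxon_E: 6
The smallest is 3, between Taxon_X and Taxon_M.

3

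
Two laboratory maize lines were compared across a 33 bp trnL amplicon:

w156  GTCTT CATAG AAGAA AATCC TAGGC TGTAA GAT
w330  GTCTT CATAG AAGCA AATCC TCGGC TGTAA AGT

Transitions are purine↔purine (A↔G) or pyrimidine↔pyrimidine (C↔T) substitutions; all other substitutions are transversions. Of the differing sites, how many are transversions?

Differing sites — 14:A/C (Tv); 22:A/C (Tv); 31:G/A (Ti); 32:A/G (Ti).
Of the 4 differences, 2 transitions and 2 transversions, so the answer is 2.

2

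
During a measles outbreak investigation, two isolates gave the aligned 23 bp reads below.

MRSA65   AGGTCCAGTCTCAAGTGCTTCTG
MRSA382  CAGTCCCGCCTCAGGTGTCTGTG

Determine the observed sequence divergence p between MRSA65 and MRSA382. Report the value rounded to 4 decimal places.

Mismatches occur at site 1 (A↔C), site 2 (G↔A), site 7 (A↔C), site 9 (T↔C), site 14 (A↔G), site 18 (C↔T), site 19 (T↔C), site 21 (C↔G).
There are 8 differences over 23 sites, so p = 8/23 = 0.3478.

0.3478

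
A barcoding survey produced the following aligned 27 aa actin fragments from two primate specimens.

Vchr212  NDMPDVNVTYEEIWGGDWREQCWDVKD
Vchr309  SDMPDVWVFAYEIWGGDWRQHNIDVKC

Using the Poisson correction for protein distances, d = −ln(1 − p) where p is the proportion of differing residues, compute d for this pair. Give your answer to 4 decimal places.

Mismatches occur at site 1 (N/S), site 7 (N/W), site 9 (T/F), site 10 (Y/A), site 11 (E/Y), site 20 (E/Q), site 21 (Q/H), site 22 (C/N), site 23 (W/I), site 27 (D/C).
p = 10/27 = 0.370370.
d = −ln(1 − 0.370370) = −ln(0.629630) = 0.4626.

0.4626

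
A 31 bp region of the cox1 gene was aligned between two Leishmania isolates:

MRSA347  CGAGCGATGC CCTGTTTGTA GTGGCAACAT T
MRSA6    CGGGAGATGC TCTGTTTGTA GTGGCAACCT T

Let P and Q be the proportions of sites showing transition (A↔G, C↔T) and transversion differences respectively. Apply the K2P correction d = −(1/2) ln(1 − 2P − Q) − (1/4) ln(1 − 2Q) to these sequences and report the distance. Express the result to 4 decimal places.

0.1421

Differing sites — 3:A/G (Ti); 5:C/A (Tv); 11:C/T (Ti); 29:A/C (Tv).
Of the 4 differences, 2 transitions and 2 transversions over 31 sites: P = 2/31 = 0.064516, Q = 2/31 = 0.064516.
d = −0.5·ln(0.806452) − 0.25·ln(0.870968) = −0.5·(-0.215111) − 0.25·(-0.138150) = 0.1421.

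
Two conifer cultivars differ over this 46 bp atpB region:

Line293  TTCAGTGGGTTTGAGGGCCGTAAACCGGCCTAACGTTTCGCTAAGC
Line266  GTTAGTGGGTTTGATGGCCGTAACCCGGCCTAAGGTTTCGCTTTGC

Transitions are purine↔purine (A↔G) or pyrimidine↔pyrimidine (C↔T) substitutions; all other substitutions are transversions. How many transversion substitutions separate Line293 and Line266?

The sequences differ at positions 1 (T/G, transversion), 3 (C/T, transition), 15 (G/T, transversion), 24 (A/C, transversion), 34 (C/G, transversion), 43 (A/T, transversion), 44 (A/T, transversion).
Of the 7 differences, 1 transition and 6 transversions, so the answer is 6.

6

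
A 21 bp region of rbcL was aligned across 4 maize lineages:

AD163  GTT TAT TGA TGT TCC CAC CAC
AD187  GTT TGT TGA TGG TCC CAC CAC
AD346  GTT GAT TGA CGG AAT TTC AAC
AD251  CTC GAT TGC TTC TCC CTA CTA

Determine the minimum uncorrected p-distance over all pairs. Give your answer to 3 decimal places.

0.095

Pairwise Hamming distances:
  AD163 vs AD187: 2
  AD163 vs AD346: 9
  AD163 vs AD251: 10
  AD187 vs AD346: 9
  AD187 vs AD251: 11
  AD346 vs AD251: 14
The smallest is 2 mismatches, between AD163 and AD187; p = 2/21 = 0.095.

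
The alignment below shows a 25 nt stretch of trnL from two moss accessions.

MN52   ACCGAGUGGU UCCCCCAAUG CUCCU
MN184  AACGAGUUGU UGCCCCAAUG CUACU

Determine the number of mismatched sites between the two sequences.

4

Mismatches occur at site 2 (C↔A), site 8 (G↔U), site 12 (C↔G), site 23 (C↔A).
That gives 4 mismatches out of 25 aligned sites, so the Hamming distance is 4.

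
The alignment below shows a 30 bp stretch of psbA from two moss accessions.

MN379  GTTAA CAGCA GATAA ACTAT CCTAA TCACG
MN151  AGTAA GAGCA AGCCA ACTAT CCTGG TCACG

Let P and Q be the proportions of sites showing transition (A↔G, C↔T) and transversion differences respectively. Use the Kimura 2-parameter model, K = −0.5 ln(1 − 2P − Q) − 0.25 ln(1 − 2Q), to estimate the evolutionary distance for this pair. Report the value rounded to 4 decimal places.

Differing sites — 1:G/A (Ti); 2:T/G (Tv); 6:C/G (Tv); 11:G/A (Ti); 12:A/G (Ti); 13:T/C (Ti); 14:A/C (Tv); 24:A/G (Ti); 25:A/G (Ti).
Of the 9 differences, 6 transitions and 3 transversions over 30 sites: P = 6/30 = 0.200000, Q = 3/30 = 0.100000.
d = −0.5·ln(0.500000) − 0.25·ln(0.800000) = −0.5·(-0.693147) − 0.25·(-0.223144) = 0.4024.

0.4024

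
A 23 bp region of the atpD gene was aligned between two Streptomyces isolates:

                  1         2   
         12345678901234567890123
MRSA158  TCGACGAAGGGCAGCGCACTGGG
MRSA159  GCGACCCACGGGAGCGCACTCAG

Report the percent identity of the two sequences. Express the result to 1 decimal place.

69.6%

Differing sites — 1:T/G; 6:G/C; 7:A/C; 9:G/C; 12:C/G; 21:G/C; 22:G/A.
16 of the 23 sites match, so the percent identity is 16/23 × 100 = 69.6%.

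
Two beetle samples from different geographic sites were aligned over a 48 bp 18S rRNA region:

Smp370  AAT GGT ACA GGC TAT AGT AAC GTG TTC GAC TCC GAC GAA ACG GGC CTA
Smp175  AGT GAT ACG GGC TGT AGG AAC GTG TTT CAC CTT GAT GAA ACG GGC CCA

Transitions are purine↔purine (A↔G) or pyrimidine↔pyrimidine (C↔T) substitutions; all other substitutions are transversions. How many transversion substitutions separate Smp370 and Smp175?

Mismatches occur at site 2 (A↔G, transition), site 5 (G↔A, transition), site 9 (A↔G, transition), site 14 (A↔G, transition), site 18 (T↔G, transversion), site 27 (C↔T, transition), site 28 (G↔C, transversion), site 31 (T↔C, transition), site 32 (C↔T, transition), site 33 (C↔T, transition), site 36 (C↔T, transition), site 47 (T↔C, transition).
Of the 12 differences, 10 transitions and 2 transversions, so the answer is 2.

2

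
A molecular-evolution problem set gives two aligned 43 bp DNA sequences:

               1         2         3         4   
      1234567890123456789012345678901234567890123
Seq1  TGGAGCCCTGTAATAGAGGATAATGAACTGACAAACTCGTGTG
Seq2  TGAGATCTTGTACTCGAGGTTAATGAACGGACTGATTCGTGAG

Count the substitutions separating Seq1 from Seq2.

Differing sites — 3:G/A; 4:A/G; 5:G/A; 6:C/T; 8:C/T; 13:A/C; 15:A/C; 20:A/T; 29:T/G; 33:A/T; 34:A/G; 36:C/T; 42:T/A.
That gives 13 mismatches out of 43 aligned sites, so the Hamming distance is 13.

13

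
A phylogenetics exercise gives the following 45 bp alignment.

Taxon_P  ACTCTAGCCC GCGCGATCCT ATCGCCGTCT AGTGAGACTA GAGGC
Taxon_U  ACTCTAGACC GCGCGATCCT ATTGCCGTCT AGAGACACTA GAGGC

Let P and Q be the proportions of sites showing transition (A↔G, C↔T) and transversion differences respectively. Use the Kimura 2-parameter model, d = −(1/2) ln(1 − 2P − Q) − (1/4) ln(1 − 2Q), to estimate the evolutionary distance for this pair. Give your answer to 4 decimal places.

0.0947

The sequences differ at positions 8 (C/A, transversion), 23 (C/T, transition), 33 (T/A, transversion), 36 (G/C, transversion).
Of the 4 differences, 1 transition and 3 transversions over 45 sites: P = 1/45 = 0.022222, Q = 3/45 = 0.066667.
d = −0.5·ln(0.888889) − 0.25·ln(0.866666) = −0.5·(-0.117783) − 0.25·(-0.143102) = 0.0947.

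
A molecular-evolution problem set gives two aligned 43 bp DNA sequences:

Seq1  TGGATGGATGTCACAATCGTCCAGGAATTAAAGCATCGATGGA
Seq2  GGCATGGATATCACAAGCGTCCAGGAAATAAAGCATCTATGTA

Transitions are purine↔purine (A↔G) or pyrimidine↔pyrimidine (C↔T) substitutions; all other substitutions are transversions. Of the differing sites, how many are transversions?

6

Differing sites — 1:T/G (Tv); 3:G/C (Tv); 10:G/A (Ti); 17:T/G (Tv); 28:T/A (Tv); 38:G/T (Tv); 42:G/T (Tv).
Of the 7 differences, 1 transition and 6 transversions, so the answer is 6.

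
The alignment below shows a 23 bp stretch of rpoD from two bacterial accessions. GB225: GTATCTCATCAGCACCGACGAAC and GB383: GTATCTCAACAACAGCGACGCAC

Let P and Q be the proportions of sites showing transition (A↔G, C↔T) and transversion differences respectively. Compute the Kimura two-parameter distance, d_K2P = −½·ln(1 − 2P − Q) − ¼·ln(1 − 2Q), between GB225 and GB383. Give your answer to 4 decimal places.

0.1981

Mismatches occur at site 9 (T↔A, transversion), site 12 (G↔A, transition), site 15 (C↔G, transversion), site 21 (A↔C, transversion).
Of the 4 differences, 1 transition and 3 transversions over 23 sites: P = 1/23 = 0.043478, Q = 3/23 = 0.130435.
d = −0.5·ln(0.782609) − 0.25·ln(0.739130) = −0.5·(-0.245122) − 0.25·(-0.302281) = 0.1981.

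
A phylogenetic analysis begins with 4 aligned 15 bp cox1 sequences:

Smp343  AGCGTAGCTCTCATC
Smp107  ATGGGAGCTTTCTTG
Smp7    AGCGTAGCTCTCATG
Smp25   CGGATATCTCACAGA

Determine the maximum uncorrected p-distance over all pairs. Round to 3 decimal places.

0.667

Pairwise Hamming distances:
  Smp343 vs Smp107: 6
  Smp343 vs Smp7: 1
  Smp343 vs Smp25: 7
  Smp107 vs Smp7: 5
  Smp107 vs Smp25: 10
  Smp7 vs Smp25: 7
The largest is 10 mismatches, between Smp107 and Smp25; p = 10/15 = 0.667.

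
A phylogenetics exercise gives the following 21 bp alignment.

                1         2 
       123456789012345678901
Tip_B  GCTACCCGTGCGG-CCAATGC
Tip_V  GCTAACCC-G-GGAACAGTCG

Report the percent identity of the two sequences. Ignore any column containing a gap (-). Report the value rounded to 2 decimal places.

66.67%

Excluding the 3 gap columns leaves 18 comparable sites.
The sequences differ at positions 5 (C/A), 8 (G/C), 15 (C/A), 18 (A/G), 20 (G/C), 21 (C/G).
12 of the 18 comparable sites match, so the percent identity is 12/18 × 100 = 66.67%.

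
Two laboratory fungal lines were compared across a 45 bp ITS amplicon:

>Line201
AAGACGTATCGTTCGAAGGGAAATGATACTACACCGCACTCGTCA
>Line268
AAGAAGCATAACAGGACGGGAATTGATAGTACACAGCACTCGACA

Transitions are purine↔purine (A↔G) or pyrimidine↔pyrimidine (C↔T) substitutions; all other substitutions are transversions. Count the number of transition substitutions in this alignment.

3

The sequences differ at positions 5 (C/A, transversion), 7 (T/C, transition), 10 (C/A, transversion), 11 (G/A, transition), 12 (T/C, transition), 13 (T/A, transversion), 14 (C/G, transversion), 17 (A/C, transversion), 23 (A/T, transversion), 29 (C/G, transversion), 35 (C/A, transversion), 43 (T/A, transversion).
Of the 12 differences, 3 transitions and 9 transversions, so the answer is 3.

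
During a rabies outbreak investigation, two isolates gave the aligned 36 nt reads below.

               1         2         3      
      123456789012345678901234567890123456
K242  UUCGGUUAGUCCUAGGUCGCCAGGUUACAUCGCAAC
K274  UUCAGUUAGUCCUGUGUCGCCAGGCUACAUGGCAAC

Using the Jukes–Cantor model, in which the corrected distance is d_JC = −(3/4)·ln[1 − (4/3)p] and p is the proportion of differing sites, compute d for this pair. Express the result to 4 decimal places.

0.1536

The sequences differ at positions 4 (G/A), 14 (A/G), 15 (G/U), 25 (U/C), 31 (C/G).
p = 5/36 = 0.138889.
d = −0.75 · ln(1 − (4/3)·0.138889) = −0.75 · ln(0.814815) = −0.75 · (-0.204794) = 0.1536.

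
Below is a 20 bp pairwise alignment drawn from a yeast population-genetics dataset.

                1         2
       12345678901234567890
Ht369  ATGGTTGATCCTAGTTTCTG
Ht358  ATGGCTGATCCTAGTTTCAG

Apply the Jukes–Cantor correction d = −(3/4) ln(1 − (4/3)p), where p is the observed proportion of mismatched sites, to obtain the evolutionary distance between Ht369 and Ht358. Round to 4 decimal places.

0.1073

Mismatches occur at site 5 (T/C), site 19 (T/A).
p = 2/20 = 0.100000.
d = −0.75 · ln(1 − (4/3)·0.100000) = −0.75 · ln(0.866667) = −0.75 · (-0.143100) = 0.1073.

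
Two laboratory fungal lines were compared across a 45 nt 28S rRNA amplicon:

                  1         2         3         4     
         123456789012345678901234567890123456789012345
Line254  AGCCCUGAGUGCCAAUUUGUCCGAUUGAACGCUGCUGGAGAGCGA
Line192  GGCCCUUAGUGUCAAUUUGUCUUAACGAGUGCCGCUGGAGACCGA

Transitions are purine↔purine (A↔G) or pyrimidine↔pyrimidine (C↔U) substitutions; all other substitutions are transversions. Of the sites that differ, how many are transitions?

7

Differing sites — 1:A/G (Ti); 7:G/U (Tv); 12:C/U (Ti); 22:C/U (Ti); 23:G/U (Tv); 25:U/A (Tv); 26:U/C (Ti); 29:A/G (Ti); 30:C/U (Ti); 33:U/C (Ti); 42:G/C (Tv).
Of the 11 differences, 7 transitions and 4 transversions, so the answer is 7.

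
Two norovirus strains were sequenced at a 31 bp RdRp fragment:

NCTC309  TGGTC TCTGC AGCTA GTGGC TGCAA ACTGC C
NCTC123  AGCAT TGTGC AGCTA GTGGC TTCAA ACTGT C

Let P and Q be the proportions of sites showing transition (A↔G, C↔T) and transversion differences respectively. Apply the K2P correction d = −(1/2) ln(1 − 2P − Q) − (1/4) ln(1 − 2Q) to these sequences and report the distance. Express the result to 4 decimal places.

0.2688

Differing sites — 1:T/A (Tv); 3:G/C (Tv); 4:T/A (Tv); 5:C/T (Ti); 7:C/G (Tv); 22:G/T (Tv); 30:C/T (Ti).
Of the 7 differences, 2 transitions and 5 transversions over 31 sites: P = 2/31 = 0.064516, Q = 5/31 = 0.161290.
d = −0.5·ln(0.709678) − 0.25·ln(0.677420) = −0.5·(-0.342944) − 0.25·(-0.389464) = 0.2688.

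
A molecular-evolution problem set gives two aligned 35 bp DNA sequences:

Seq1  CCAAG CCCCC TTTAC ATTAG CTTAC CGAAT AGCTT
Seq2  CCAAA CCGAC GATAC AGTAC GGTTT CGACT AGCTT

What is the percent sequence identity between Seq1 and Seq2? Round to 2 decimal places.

65.71%

Mismatches occur at site 5 (G/A), site 8 (C/G), site 9 (C/A), site 11 (T/G), site 12 (T/A), site 17 (T/G), site 20 (G/C), site 21 (C/G), site 22 (T/G), site 24 (A/T), site 25 (C/T), site 29 (A/C).
23 of the 35 sites match, so the percent identity is 23/35 × 100 = 65.71%.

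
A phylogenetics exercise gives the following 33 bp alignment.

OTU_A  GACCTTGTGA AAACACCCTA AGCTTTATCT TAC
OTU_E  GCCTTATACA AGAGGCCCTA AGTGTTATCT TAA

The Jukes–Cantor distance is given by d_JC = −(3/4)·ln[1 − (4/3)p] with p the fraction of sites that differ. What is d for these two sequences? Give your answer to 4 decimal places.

0.4975

Differing sites — 2:A/C; 4:C/T; 6:T/A; 7:G/T; 8:T/A; 9:G/C; 12:A/G; 14:C/G; 15:A/G; 23:C/T; 24:T/G; 33:C/A.
p = 12/33 = 0.363636.
d = −0.75 · ln(1 − (4/3)·0.363636) = −0.75 · ln(0.515152) = −0.75 · (-0.663293) = 0.4975.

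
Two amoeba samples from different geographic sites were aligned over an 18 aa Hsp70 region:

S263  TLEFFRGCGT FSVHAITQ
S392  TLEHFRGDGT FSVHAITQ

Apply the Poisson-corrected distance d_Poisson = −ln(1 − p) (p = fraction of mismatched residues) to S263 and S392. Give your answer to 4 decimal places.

0.1178

The sequences differ at positions 4 (F/H), 8 (C/D).
p = 2/18 = 0.111111.
d = −ln(1 − 0.111111) = −ln(0.888889) = 0.1178.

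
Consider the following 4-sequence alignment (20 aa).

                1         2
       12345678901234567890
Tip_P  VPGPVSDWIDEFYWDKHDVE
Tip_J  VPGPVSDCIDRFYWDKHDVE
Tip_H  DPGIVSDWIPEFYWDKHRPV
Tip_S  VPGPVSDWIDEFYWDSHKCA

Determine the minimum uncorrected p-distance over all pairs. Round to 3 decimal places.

0.100

Pairwise Hamming distances:
  Tip_P vs Tip_J: 2
  Tip_P vs Tip_H: 6
  Tip_P vs Tip_S: 4
  Tip_J vs Tip_H: 8
  Tip_J vs Tip_S: 6
  Tip_H vs Tip_S: 7
The smallest is 2 mismatches, between Tip_P and Tip_J; p = 2/20 = 0.100.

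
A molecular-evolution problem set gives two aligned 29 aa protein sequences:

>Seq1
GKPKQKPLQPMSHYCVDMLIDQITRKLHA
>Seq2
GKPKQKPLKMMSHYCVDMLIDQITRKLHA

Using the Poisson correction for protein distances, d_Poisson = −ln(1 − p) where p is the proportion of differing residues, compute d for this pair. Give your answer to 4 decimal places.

Mismatches occur at site 9 (Q↔K), site 10 (P↔M).
p = 2/29 = 0.068966.
d = −ln(1 − 0.068966) = −ln(0.931034) = 0.0715.

0.0715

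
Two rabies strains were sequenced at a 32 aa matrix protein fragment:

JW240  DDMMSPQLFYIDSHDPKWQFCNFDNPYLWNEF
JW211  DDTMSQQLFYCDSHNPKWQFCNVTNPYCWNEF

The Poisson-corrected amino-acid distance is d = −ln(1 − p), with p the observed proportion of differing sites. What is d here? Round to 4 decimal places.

0.2469

Mismatches occur at site 3 (M→T), site 6 (P→Q), site 11 (I→C), site 15 (D→N), site 23 (F→V), site 24 (D→T), site 28 (L→C).
p = 7/32 = 0.218750.
d = −ln(1 − 0.218750) = −ln(0.781250) = 0.2469.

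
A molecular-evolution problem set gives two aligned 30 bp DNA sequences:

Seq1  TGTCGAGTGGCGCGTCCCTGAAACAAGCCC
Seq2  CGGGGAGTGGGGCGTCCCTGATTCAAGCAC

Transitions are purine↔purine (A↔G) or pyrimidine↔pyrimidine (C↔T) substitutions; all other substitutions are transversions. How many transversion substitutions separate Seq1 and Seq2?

6

Differing sites — 1:T/C (Ti); 3:T/G (Tv); 4:C/G (Tv); 11:C/G (Tv); 22:A/T (Tv); 23:A/T (Tv); 29:C/A (Tv).
Of the 7 differences, 1 transition and 6 transversions, so the answer is 6.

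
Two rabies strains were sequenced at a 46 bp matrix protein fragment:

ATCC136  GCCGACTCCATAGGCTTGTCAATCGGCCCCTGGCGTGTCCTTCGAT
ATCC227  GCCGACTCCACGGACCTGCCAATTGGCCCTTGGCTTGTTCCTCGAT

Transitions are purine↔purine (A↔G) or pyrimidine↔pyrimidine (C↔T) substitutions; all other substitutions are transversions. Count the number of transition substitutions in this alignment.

Differing sites — 11:T/C (Ti); 12:A/G (Ti); 14:G/A (Ti); 16:T/C (Ti); 19:T/C (Ti); 24:C/T (Ti); 30:C/T (Ti); 35:G/T (Tv); 39:C/T (Ti); 41:T/C (Ti).
Of the 10 differences, 9 transitions and 1 transversion, so the answer is 9.

9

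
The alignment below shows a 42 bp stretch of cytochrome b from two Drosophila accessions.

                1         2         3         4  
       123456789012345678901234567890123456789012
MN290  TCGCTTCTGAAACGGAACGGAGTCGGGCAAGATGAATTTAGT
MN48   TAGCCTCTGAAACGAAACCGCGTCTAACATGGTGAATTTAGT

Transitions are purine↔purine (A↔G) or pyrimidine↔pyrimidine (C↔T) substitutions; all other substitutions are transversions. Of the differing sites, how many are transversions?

Mismatches occur at site 2 (C/A, transversion), site 5 (T/C, transition), site 15 (G/A, transition), site 19 (G/C, transversion), site 21 (A/C, transversion), site 25 (G/T, transversion), site 26 (G/A, transition), site 27 (G/A, transition), site 30 (A/T, transversion), site 32 (A/G, transition).
Of the 10 differences, 5 transitions and 5 transversions, so the answer is 5.

5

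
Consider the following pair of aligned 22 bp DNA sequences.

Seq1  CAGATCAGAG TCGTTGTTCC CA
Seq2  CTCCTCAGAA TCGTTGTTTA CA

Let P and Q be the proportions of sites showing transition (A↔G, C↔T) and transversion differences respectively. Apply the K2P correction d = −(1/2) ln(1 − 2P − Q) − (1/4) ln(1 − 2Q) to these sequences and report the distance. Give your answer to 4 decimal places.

Mismatches occur at site 2 (A/T, transversion), site 3 (G/C, transversion), site 4 (A/C, transversion), site 10 (G/A, transition), site 19 (C/T, transition), site 20 (C/A, transversion).
Of the 6 differences, 2 transitions and 4 transversions over 22 sites: P = 2/22 = 0.090909, Q = 4/22 = 0.181818.
d = −0.5·ln(0.636364) − 0.25·ln(0.636364) = −0.5·(-0.451985) − 0.25·(-0.451985) = 0.3390.

0.3390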